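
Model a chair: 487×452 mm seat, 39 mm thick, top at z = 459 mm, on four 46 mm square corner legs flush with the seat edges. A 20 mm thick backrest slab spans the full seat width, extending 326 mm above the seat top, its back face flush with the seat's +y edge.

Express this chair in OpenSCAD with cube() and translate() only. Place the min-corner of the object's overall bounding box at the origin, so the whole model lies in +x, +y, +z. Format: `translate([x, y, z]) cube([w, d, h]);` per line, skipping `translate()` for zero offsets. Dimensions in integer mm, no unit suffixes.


// leg_h = 459 - 39 = 420
translate([0, 0, 420]) cube([487, 452, 39]);
cube([46, 46, 420]);
translate([441, 0, 0]) cube([46, 46, 420]);
translate([0, 406, 0]) cube([46, 46, 420]);
translate([441, 406, 0]) cube([46, 46, 420]);
translate([0, 432, 459]) cube([487, 20, 326]);


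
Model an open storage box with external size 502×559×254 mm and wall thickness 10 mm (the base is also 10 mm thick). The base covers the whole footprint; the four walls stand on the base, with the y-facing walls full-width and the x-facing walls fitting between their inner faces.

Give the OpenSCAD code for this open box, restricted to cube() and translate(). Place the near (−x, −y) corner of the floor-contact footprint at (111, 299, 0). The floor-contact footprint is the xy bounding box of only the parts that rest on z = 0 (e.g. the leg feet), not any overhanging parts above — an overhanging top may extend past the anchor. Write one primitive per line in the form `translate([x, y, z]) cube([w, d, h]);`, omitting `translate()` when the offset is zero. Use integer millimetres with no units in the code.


translate([111, 299, 0]) cube([502, 559, 10]);
translate([111, 299, 10]) cube([502, 10, 244]);
translate([111, 848, 10]) cube([502, 10, 244]);
translate([111, 309, 10]) cube([10, 539, 244]);
translate([603, 309, 10]) cube([10, 539, 244]);


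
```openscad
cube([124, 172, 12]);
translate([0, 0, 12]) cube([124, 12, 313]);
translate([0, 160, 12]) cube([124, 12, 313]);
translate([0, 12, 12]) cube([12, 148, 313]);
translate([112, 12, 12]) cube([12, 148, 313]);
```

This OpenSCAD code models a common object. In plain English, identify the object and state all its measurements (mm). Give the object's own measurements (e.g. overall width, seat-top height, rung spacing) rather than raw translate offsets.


An open-topped rectangular box: outside dimensions 124×172×325 mm, with a uniform wall and base thickness of 12 mm. The base is a full 124×172 slab on the floor; four walls sit on top of the base. The front and back walls (the −y and +y sides) span the full width; the two side walls fit between them.


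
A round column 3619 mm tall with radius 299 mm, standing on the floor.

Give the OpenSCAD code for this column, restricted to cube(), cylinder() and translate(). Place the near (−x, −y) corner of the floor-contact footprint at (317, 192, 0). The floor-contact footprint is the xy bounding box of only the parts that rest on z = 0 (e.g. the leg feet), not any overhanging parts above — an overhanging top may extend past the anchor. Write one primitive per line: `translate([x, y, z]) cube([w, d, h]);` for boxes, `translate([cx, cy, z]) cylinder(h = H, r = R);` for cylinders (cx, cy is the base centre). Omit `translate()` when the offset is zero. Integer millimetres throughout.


translate([616, 491, 0]) cylinder(h = 3619, r = 299);


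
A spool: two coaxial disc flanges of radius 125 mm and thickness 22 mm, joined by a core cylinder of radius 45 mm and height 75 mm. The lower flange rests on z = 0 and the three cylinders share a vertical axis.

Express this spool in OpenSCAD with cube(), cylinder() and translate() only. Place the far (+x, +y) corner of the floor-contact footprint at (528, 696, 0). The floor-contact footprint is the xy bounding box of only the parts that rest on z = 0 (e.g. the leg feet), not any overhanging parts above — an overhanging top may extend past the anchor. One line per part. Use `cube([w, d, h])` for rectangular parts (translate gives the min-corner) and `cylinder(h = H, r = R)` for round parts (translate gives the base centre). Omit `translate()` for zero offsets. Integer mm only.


translate([403, 571, 0]) cylinder(h = 22, r = 125);
translate([403, 571, 22]) cylinder(h = 75, r = 45);
translate([403, 571, 97]) cylinder(h = 22, r = 125);


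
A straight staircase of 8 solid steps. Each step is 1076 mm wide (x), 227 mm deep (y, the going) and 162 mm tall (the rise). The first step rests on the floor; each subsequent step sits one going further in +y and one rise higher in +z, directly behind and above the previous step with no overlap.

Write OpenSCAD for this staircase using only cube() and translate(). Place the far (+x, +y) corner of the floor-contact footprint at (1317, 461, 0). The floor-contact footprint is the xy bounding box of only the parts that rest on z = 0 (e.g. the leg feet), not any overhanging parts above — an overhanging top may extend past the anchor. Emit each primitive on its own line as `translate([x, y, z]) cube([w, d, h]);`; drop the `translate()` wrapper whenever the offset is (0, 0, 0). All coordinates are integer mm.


translate([241, 234, 0]) cube([1076, 227, 162]);
translate([241, 461, 162]) cube([1076, 227, 162]);
translate([241, 688, 324]) cube([1076, 227, 162]);
translate([241, 915, 486]) cube([1076, 227, 162]);
translate([241, 1142, 648]) cube([1076, 227, 162]);
translate([241, 1369, 810]) cube([1076, 227, 162]);
translate([241, 1596, 972]) cube([1076, 227, 162]);
translate([241, 1823, 1134]) cube([1076, 227, 162]);


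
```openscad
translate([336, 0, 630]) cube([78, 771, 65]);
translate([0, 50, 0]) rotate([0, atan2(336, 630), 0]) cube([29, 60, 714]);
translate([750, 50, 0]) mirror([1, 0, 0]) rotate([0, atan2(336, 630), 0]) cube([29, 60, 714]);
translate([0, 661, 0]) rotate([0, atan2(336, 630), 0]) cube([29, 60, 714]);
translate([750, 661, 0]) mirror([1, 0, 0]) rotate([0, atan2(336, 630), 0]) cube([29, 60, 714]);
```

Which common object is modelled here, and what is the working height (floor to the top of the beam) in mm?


A sawhorse. The overall height is 695 mm.

A beam across two mirrored pairs of raked legs — a sawhorse. The beam's underside is at z = 630 (matching the legs' vertical rise in atan2(336, 630)) and the beam is 65 mm tall, so its top is at 630 + 65 = 695 mm. The raked legs top out at the beam's underside, so that is the highest point.


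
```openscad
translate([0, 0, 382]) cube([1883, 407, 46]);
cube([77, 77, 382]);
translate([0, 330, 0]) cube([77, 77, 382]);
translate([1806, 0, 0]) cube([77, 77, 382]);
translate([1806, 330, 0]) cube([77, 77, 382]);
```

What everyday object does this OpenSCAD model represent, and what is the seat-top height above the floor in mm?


A bench. The seat-top height is 428 mm.

A long slab on four corner posts — a bench. The slab sits at z = 382 with thickness 46, so the top is 382 + 46 = 428 mm.


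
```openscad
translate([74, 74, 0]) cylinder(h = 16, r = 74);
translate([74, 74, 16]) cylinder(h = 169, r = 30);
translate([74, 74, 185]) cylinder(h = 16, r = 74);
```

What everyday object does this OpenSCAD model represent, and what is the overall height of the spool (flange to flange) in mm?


A spool. The overall height is 201 mm.

Three coaxial cylinders, large–small–large — a spool. Two 16 mm flanges and a 169 mm core give 16 + 169 + 16 = 201 mm.


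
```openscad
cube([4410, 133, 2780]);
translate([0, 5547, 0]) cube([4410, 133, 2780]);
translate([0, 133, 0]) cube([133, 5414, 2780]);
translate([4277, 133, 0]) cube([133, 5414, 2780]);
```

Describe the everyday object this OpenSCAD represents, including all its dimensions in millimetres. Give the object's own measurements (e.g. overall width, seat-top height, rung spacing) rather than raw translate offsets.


The wall frame of a small rectangular building: four walls, each 2780 mm tall and 133 mm thick, enclosing a footprint 4410 mm (x) by 5680 mm (y) outside-to-outside, with no floor or roof. The front and back walls (the −y and +y sides) span the full width; the two side walls fit between them.


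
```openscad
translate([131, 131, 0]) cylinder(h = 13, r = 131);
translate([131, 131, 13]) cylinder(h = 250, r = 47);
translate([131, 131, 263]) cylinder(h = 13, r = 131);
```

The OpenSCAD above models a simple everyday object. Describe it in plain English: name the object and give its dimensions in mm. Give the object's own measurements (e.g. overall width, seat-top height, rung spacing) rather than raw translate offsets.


A spool: two coaxial disc flanges of radius 131 mm and thickness 13 mm, joined by a core cylinder of radius 47 mm and height 250 mm. The lower flange rests on z = 0 and the three cylinders share a vertical axis.


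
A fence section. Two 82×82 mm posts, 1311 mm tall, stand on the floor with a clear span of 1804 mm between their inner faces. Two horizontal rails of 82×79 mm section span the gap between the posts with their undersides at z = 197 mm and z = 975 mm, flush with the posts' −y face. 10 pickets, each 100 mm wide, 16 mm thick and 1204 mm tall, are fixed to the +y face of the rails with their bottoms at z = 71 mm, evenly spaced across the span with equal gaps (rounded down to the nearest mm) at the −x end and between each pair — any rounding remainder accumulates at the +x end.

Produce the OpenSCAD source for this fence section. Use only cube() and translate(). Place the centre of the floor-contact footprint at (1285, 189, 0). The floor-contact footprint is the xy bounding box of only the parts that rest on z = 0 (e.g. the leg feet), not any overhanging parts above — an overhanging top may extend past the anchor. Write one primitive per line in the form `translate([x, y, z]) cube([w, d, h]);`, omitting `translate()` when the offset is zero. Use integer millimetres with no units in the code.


translate([301, 148, 0]) cube([82, 82, 1311]);
translate([2187, 148, 0]) cube([82, 82, 1311]);
translate([383, 148, 197]) cube([1804, 82, 79]);
translate([383, 148, 975]) cube([1804, 82, 79]);
translate([456, 230, 71]) cube([100, 16, 1204]);
translate([629, 230, 71]) cube([100, 16, 1204]);
translate([802, 230, 71]) cube([100, 16, 1204]);
translate([975, 230, 71]) cube([100, 16, 1204]);
translate([1148, 230, 71]) cube([100, 16, 1204]);
translate([1321, 230, 71]) cube([100, 16, 1204]);
translate([1494, 230, 71]) cube([100, 16, 1204]);
translate([1667, 230, 71]) cube([100, 16, 1204]);
translate([1840, 230, 71]) cube([100, 16, 1204]);
translate([2013, 230, 71]) cube([100, 16, 1204]);


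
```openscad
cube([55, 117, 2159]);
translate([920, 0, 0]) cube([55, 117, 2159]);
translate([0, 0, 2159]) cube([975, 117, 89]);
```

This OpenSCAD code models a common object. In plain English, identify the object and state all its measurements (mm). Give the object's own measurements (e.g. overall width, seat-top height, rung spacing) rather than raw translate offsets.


A door frame. The clear opening is 865 mm wide and 2159 mm high. Two 55 mm wide jambs, 117 mm deep, stand either side of the opening from the floor to the top of the opening. A 89 mm thick head sits across the top of both jambs, spanning the full outside width of the frame.


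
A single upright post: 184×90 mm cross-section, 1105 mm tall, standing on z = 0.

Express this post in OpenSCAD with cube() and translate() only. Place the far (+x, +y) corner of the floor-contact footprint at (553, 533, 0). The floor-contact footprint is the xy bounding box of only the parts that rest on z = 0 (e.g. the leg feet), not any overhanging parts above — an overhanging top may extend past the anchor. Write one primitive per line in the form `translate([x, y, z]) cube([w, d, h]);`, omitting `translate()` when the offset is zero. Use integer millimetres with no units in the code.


translate([369, 443, 0]) cube([184, 90, 1105]);


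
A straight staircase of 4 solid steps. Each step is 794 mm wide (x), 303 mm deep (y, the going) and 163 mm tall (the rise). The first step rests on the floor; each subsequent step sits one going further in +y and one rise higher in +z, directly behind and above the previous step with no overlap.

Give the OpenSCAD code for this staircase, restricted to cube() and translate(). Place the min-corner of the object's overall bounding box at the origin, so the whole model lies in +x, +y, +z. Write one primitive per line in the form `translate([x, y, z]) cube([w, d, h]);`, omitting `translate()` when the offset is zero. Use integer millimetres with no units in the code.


cube([794, 303, 163]);
translate([0, 303, 163]) cube([794, 303, 163]);
translate([0, 606, 326]) cube([794, 303, 163]);
translate([0, 909, 489]) cube([794, 303, 163]);


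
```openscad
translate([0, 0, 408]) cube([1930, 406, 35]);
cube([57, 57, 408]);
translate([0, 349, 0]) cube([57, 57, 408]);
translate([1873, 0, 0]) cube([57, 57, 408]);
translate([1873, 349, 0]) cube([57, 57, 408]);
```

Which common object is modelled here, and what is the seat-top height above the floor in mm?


A bench. The seat-top height is 443 mm.

A long slab on four corner posts — a bench. The slab sits at z = 408 with thickness 35, so the top is 408 + 35 = 443 mm.


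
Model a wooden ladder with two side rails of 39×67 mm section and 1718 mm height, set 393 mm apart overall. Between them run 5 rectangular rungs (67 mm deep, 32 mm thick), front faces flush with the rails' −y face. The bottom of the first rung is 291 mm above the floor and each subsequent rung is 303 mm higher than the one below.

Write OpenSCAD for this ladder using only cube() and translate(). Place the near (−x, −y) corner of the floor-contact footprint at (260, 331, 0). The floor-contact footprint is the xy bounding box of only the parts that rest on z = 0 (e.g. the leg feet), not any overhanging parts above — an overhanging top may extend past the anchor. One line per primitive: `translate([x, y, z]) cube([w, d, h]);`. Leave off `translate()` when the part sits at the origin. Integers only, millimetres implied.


translate([260, 331, 0]) cube([39, 67, 1718]);
translate([614, 331, 0]) cube([39, 67, 1718]);
translate([299, 331, 291]) cube([315, 67, 32]);
translate([299, 331, 594]) cube([315, 67, 32]);
translate([299, 331, 897]) cube([315, 67, 32]);
translate([299, 331, 1200]) cube([315, 67, 32]);
translate([299, 331, 1503]) cube([315, 67, 32]);


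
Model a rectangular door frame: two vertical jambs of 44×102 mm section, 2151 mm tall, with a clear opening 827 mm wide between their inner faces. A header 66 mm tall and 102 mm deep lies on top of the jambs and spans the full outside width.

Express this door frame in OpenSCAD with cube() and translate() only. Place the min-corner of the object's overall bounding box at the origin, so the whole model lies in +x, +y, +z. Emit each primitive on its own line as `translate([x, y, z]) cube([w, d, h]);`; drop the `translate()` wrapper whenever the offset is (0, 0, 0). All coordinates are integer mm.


cube([44, 102, 2151]);
translate([871, 0, 0]) cube([44, 102, 2151]);
translate([0, 0, 2151]) cube([915, 102, 66]);


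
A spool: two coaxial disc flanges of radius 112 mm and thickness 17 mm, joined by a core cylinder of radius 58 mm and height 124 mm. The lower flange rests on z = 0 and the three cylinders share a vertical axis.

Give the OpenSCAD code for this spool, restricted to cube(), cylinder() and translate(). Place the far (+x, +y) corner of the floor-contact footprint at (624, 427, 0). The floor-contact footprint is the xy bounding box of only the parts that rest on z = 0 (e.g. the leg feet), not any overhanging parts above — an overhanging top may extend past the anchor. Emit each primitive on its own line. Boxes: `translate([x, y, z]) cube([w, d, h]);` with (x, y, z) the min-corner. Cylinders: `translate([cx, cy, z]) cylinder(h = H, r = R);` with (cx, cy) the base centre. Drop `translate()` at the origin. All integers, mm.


translate([512, 315, 0]) cylinder(h = 17, r = 112);
translate([512, 315, 17]) cylinder(h = 124, r = 58);
translate([512, 315, 141]) cylinder(h = 17, r = 112);


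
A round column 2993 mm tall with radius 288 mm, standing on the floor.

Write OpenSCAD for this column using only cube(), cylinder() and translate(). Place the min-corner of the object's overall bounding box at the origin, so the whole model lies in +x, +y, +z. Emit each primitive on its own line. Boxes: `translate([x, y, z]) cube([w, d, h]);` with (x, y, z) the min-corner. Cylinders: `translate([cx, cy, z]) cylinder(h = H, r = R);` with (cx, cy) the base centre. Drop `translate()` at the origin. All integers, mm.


translate([288, 288, 0]) cylinder(h = 2993, r = 288);


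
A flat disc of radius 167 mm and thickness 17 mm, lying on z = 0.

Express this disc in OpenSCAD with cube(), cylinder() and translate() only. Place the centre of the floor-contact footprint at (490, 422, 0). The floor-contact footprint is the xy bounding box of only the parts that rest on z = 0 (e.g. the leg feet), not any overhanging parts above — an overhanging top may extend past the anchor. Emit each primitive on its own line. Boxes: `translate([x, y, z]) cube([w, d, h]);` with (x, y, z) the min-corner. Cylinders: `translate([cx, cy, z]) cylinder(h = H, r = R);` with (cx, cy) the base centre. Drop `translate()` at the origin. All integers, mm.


translate([490, 422, 0]) cylinder(h = 17, r = 167);


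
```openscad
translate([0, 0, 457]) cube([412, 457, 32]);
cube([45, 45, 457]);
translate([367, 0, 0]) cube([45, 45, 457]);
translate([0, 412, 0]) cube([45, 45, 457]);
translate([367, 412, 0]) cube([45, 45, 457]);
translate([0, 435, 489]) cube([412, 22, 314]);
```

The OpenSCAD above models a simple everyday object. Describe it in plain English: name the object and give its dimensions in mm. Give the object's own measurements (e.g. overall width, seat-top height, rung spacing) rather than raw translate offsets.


A chair. The seat is a 412×457×32 mm slab with its top at z = 489 mm, on four 45×45 mm corner legs (flush with the seat edges, standing on z = 0). A flat backrest 22 mm thick, 314 mm tall, spans the full seat width and rises from the seat top along its +y edge, rear face flush with the rear of the seat.


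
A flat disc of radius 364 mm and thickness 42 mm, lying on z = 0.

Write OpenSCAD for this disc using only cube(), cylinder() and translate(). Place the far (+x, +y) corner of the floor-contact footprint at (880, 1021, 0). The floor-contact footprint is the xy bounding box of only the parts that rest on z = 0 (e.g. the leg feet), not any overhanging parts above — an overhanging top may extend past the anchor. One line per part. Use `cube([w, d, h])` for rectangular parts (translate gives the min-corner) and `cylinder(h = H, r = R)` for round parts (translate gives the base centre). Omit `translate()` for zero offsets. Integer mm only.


translate([516, 657, 0]) cylinder(h = 42, r = 364);


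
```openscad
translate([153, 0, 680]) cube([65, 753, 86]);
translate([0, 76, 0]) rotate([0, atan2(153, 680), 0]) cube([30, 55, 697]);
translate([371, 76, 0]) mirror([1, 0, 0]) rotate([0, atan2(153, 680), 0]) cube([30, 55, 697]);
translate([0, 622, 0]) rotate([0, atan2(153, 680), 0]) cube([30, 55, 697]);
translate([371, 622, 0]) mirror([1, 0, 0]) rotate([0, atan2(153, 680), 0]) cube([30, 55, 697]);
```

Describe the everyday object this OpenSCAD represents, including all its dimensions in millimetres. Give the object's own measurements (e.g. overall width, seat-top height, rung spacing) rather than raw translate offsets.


A sawhorse. A 65×753×86 mm beam (x, y, z) sits on two A-frame leg pairs. Each pair is two raked legs of 30×55 mm section (55 mm along y) splaying symmetrically in x. Each leg rises 680 mm vertically over 153 mm of horizontal reach and is 697 mm long along its own axis. Every leg's outer bottom edge rests on the floor and its outer top edge meets a bottom edge of the beam — the left legs (tilting toward +x) meet the beam's −x bottom edge, the right legs (their mirror images, tilting toward −x) meet its +x bottom edge — so the leg tops tuck under the beam, the beam's underside is 680 mm above the floor, and the feet are 371 mm apart outside-to-outside with the beam centred between them. The two leg pairs are set in 76 mm from either end of the beam.


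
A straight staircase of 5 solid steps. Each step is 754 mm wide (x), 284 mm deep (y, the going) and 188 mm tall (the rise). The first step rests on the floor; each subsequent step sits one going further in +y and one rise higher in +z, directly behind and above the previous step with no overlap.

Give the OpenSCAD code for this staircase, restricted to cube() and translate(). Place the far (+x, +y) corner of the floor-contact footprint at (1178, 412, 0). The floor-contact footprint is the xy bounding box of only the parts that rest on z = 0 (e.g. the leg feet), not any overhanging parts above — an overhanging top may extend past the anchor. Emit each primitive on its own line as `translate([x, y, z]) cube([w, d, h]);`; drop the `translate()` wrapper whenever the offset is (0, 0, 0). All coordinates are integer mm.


translate([424, 128, 0]) cube([754, 284, 188]);
translate([424, 412, 188]) cube([754, 284, 188]);
translate([424, 696, 376]) cube([754, 284, 188]);
translate([424, 980, 564]) cube([754, 284, 188]);
translate([424, 1264, 752]) cube([754, 284, 188]);


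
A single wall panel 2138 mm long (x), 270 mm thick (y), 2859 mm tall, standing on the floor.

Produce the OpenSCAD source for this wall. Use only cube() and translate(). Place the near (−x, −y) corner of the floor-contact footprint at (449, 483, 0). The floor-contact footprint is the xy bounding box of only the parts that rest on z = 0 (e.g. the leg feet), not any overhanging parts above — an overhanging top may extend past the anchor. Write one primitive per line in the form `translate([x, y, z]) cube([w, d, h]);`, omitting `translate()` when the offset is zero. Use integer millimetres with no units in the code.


translate([449, 483, 0]) cube([2138, 270, 2859]);


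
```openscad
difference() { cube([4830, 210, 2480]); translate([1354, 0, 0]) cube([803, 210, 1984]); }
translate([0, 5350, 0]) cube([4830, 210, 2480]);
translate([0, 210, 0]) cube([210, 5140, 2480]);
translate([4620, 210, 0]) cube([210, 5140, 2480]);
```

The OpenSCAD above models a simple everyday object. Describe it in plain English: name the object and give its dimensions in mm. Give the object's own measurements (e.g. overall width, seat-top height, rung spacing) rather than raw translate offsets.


A single room: four walls, each 2480 mm tall and 210 mm thick, enclosing an outside footprint 4830×5560 mm (x × y), no floor or roof. The front and back walls (−y and +y sides) run the full x-width; the side walls fit between their inner faces. A door opening 803 mm wide and 1984 mm tall is cut through the front wall from the floor up, its −x edge 1354 mm from the wall's −x end.


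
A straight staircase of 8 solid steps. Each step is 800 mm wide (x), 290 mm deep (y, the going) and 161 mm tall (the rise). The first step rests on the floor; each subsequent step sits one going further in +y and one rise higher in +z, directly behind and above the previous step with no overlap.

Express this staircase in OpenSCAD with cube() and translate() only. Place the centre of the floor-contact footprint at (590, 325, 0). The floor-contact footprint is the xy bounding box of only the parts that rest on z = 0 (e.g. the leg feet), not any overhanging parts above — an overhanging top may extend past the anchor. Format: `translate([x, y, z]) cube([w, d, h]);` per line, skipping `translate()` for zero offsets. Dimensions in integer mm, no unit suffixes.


translate([190, 180, 0]) cube([800, 290, 161]);
translate([190, 470, 161]) cube([800, 290, 161]);
translate([190, 760, 322]) cube([800, 290, 161]);
translate([190, 1050, 483]) cube([800, 290, 161]);
translate([190, 1340, 644]) cube([800, 290, 161]);
translate([190, 1630, 805]) cube([800, 290, 161]);
translate([190, 1920, 966]) cube([800, 290, 161]);
translate([190, 2210, 1127]) cube([800, 290, 161]);


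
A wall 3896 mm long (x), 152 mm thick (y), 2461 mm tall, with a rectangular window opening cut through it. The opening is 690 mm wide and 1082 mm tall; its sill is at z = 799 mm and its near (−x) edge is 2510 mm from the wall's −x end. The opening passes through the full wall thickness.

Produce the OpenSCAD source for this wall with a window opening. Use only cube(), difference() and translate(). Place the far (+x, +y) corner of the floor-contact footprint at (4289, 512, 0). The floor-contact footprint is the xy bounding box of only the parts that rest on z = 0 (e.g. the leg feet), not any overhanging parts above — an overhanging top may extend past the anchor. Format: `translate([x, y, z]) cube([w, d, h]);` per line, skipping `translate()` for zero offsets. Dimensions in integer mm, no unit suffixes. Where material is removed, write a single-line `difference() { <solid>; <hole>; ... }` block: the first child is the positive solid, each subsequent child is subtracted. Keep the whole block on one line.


difference() { translate([393, 360, 0]) cube([3896, 152, 2461]); translate([2903, 360, 799]) cube([690, 152, 1082]); }


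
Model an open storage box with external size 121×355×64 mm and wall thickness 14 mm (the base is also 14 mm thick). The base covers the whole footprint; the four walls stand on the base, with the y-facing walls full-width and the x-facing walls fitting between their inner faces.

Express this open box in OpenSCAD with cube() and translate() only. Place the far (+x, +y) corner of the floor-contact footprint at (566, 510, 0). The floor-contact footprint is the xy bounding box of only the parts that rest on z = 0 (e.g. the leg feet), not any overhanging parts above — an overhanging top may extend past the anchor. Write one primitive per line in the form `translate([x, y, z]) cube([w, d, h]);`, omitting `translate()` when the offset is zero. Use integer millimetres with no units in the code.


translate([445, 155, 0]) cube([121, 355, 14]);
translate([445, 155, 14]) cube([121, 14, 50]);
translate([445, 496, 14]) cube([121, 14, 50]);
translate([445, 169, 14]) cube([14, 327, 50]);
translate([552, 169, 14]) cube([14, 327, 50]);


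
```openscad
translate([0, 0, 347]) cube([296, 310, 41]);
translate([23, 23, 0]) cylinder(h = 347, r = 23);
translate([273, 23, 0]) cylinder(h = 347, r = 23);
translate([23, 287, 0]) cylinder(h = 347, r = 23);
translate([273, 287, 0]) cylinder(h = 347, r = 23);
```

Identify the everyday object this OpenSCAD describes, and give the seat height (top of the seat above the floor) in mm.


A stool. The seat height is 388 mm.

A 296×310×41 slab at z = 347 on four corner cylinders — a stool. The seat top is 347 + 41 = 388 mm.


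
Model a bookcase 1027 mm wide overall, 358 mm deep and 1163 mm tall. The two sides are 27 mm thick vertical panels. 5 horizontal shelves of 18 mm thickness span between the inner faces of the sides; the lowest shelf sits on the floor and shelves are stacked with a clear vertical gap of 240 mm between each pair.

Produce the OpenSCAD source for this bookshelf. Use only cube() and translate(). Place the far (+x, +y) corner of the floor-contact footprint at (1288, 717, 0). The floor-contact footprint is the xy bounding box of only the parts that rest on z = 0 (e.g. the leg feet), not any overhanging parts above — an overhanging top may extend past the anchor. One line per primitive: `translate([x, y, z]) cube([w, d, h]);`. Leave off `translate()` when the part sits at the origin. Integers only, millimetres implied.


translate([261, 359, 0]) cube([27, 358, 1163]);
translate([1261, 359, 0]) cube([27, 358, 1163]);
translate([288, 359, 0]) cube([973, 358, 18]);
translate([288, 359, 258]) cube([973, 358, 18]);
translate([288, 359, 516]) cube([973, 358, 18]);
translate([288, 359, 774]) cube([973, 358, 18]);
translate([288, 359, 1032]) cube([973, 358, 18]);


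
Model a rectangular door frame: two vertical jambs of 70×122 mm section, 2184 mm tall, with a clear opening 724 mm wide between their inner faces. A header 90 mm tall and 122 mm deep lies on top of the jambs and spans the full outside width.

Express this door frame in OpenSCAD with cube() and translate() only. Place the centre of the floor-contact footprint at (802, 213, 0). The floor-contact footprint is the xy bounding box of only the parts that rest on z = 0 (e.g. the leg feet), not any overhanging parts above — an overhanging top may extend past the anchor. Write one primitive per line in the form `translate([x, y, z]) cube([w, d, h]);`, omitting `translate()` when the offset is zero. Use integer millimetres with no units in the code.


translate([370, 152, 0]) cube([70, 122, 2184]);
translate([1164, 152, 0]) cube([70, 122, 2184]);
translate([370, 152, 2184]) cube([864, 122, 90]);


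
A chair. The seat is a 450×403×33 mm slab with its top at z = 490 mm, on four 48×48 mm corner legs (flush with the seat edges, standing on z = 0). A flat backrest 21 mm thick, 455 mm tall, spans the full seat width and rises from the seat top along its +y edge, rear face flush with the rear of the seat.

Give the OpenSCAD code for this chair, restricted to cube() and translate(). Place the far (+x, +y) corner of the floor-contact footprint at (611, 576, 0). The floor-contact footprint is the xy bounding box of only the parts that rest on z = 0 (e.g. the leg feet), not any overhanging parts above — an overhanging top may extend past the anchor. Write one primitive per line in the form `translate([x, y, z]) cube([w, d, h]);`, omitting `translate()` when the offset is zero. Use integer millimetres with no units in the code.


translate([161, 173, 457]) cube([450, 403, 33]);
translate([161, 173, 0]) cube([48, 48, 457]);
translate([563, 173, 0]) cube([48, 48, 457]);
translate([161, 528, 0]) cube([48, 48, 457]);
translate([563, 528, 0]) cube([48, 48, 457]);
translate([161, 555, 490]) cube([450, 21, 455]);


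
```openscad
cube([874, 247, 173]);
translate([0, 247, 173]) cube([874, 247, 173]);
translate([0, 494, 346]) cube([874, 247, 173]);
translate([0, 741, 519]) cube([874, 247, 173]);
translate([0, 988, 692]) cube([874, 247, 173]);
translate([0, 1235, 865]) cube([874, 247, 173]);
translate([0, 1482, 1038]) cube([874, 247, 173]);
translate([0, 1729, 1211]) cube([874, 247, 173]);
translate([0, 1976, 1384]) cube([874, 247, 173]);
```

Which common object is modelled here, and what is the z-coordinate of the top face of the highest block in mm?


A staircase. The total rise is 1557 mm.

9 identical blocks, each offset up and back from the previous — a staircase. Each step is 173 mm tall and there are 9 of them, so the total rise is 9 × 173 = 1557 mm.


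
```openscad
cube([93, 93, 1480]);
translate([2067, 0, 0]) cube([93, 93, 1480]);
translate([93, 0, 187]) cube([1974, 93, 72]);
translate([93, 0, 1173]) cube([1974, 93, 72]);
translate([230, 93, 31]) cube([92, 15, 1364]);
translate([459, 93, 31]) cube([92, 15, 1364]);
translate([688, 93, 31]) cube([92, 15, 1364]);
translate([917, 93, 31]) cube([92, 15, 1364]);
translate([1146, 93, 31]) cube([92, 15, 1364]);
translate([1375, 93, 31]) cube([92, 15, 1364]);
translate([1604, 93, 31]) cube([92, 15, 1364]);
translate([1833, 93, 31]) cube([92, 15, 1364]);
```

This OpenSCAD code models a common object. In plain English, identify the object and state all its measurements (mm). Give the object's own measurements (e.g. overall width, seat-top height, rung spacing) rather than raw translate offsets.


A fence section. Two 93×93 mm posts, 1480 mm tall, stand on the floor with a clear span of 1974 mm between their inner faces. Two horizontal rails of 93×72 mm section span the gap between the posts with their undersides at z = 187 mm and z = 1173 mm, flush with the posts' −y face. 8 pickets, each 92 mm wide, 15 mm thick and 1364 mm tall, are fixed to the +y face of the rails with their bottoms at z = 31 mm, spaced across the span with a 137 mm gap after the −x post and between neighbouring pickets, with 142 mm left before the +x post.


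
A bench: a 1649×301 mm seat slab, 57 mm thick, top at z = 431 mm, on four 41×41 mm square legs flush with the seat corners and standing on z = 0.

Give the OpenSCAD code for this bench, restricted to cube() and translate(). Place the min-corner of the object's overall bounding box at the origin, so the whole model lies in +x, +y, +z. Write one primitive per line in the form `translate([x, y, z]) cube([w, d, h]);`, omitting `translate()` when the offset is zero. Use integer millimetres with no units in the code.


translate([0, 0, 374]) cube([1649, 301, 57]);
cube([41, 41, 374]);
translate([0, 260, 0]) cube([41, 41, 374]);
translate([1608, 0, 0]) cube([41, 41, 374]);
translate([1608, 260, 0]) cube([41, 41, 374]);


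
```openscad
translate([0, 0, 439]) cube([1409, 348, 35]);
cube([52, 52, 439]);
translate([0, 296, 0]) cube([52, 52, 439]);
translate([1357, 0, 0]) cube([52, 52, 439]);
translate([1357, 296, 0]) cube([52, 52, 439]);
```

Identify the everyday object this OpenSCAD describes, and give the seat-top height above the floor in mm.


A bench. The seat-top height is 474 mm.

A long slab on four corner posts — a bench. The slab sits at z = 439 with thickness 35, so the top is 439 + 35 = 474 mm.


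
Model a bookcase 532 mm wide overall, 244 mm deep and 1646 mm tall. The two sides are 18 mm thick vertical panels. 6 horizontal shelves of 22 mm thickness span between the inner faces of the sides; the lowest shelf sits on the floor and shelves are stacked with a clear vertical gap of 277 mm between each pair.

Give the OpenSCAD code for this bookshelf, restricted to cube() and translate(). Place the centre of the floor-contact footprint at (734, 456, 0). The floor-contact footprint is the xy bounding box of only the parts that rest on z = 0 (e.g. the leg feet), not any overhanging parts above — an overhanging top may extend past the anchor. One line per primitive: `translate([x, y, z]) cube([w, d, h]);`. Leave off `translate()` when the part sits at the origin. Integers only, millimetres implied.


translate([468, 334, 0]) cube([18, 244, 1646]);
translate([982, 334, 0]) cube([18, 244, 1646]);
translate([486, 334, 0]) cube([496, 244, 22]);
translate([486, 334, 299]) cube([496, 244, 22]);
translate([486, 334, 598]) cube([496, 244, 22]);
translate([486, 334, 897]) cube([496, 244, 22]);
translate([486, 334, 1196]) cube([496, 244, 22]);
translate([486, 334, 1495]) cube([496, 244, 22]);


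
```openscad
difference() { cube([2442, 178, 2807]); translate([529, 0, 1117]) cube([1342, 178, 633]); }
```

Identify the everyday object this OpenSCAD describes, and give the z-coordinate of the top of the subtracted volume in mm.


A wall with a window opening. The window head height is 1750 mm.

A wall with a rectangular opening subtracted — a window. Sill at z = 1117, opening 633 mm tall, so the head is at 1117 + 633 = 1750 mm.


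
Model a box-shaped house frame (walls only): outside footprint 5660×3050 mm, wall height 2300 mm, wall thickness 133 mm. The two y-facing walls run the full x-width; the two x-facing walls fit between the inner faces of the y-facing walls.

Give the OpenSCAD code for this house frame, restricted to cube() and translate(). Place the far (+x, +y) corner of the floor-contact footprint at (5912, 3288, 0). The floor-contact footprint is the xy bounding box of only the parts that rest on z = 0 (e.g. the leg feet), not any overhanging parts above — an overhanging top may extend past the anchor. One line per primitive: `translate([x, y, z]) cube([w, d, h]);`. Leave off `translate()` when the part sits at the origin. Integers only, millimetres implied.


translate([252, 238, 0]) cube([5660, 133, 2300]);
translate([252, 3155, 0]) cube([5660, 133, 2300]);
translate([252, 371, 0]) cube([133, 2784, 2300]);
translate([5779, 371, 0]) cube([133, 2784, 2300]);


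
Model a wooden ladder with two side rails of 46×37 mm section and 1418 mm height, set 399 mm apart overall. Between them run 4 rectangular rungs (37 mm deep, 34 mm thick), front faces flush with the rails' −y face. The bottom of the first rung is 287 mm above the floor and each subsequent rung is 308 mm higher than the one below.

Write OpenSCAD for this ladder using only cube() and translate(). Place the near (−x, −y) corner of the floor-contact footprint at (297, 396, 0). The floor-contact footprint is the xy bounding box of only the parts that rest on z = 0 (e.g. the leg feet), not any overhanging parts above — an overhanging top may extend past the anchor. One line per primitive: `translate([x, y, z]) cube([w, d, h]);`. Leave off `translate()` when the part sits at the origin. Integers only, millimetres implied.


// rung span = 399 - 2*46 = 307
// rung[k] z = 287 + k*308
translate([297, 396, 0]) cube([46, 37, 1418]);
translate([650, 396, 0]) cube([46, 37, 1418]);
translate([343, 396, 287]) cube([307, 37, 34]);
translate([343, 396, 595]) cube([307, 37, 34]);
translate([343, 396, 903]) cube([307, 37, 34]);
translate([343, 396, 1211]) cube([307, 37, 34]);


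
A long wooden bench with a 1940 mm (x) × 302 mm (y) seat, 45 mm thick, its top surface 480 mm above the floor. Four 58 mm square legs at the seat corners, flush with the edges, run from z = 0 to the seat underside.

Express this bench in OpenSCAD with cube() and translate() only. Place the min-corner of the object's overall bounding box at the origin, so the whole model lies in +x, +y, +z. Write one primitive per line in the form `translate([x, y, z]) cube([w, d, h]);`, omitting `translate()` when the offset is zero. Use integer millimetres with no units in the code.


translate([0, 0, 435]) cube([1940, 302, 45]);
cube([58, 58, 435]);
translate([0, 244, 0]) cube([58, 58, 435]);
translate([1882, 0, 0]) cube([58, 58, 435]);
translate([1882, 244, 0]) cube([58, 58, 435]);


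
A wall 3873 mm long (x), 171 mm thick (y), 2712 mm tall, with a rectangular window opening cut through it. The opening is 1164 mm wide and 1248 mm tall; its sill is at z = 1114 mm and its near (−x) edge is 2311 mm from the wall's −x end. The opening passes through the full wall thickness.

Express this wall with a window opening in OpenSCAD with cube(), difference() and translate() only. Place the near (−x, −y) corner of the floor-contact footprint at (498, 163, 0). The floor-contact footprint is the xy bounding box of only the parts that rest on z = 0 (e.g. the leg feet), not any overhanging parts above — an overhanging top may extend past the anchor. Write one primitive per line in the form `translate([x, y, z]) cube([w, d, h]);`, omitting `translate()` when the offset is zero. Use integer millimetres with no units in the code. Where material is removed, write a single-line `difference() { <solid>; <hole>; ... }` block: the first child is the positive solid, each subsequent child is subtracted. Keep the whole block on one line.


difference() { translate([498, 163, 0]) cube([3873, 171, 2712]); translate([2809, 163, 1114]) cube([1164, 171, 1248]); }


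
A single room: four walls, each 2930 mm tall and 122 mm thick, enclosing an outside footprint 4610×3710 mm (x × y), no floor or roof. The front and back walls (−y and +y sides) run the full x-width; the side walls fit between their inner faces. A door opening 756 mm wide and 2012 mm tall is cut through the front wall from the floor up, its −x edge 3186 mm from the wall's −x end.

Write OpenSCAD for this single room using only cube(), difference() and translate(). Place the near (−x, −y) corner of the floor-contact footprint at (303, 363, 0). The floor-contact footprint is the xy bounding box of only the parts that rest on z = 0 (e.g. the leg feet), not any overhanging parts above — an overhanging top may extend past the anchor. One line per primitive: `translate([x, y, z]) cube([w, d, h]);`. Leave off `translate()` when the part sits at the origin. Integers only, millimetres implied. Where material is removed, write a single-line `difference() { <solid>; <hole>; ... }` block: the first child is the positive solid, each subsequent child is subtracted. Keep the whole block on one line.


difference() { translate([303, 363, 0]) cube([4610, 122, 2930]); translate([3489, 363, 0]) cube([756, 122, 2012]); }
translate([303, 3951, 0]) cube([4610, 122, 2930]);
translate([303, 485, 0]) cube([122, 3466, 2930]);
translate([4791, 485, 0]) cube([122, 3466, 2930]);
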